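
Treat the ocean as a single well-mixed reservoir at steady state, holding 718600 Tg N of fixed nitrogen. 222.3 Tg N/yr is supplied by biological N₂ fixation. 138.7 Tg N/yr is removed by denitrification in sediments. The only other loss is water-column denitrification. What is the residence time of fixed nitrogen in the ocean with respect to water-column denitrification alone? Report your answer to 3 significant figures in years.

8600 yr

At steady state ΣF_in = ΣF_out.
ΣF_in = 222.30 Tg N/yr.
Water-column denitrification flux = ΣF_in − (138.7) = 222.30 − 138.7 = 83.60 Tg N/yr.
τ = M / F = 718600 / 83.60 = 8596 yr.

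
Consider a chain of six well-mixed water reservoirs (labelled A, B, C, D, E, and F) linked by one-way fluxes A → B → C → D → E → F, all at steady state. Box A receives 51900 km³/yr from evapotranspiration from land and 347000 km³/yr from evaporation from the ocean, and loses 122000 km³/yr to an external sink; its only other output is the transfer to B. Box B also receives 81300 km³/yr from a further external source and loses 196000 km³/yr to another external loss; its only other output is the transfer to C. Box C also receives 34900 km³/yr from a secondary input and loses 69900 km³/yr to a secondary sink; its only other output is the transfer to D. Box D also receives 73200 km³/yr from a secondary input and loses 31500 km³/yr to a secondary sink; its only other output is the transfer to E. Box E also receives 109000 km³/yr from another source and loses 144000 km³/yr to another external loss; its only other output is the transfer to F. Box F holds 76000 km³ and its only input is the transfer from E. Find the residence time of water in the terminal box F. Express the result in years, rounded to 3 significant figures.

0.568 yr

Box A: F(A→B) = (51900 + 347000) − 122000 = 276900 km³/yr.
Box B: F(B→C) = (276900 + 81300) − 196000 = 162200 km³/yr.
Box C: F(C→D) = (162200 + 34900) − 69900 = 127200 km³/yr.
Box D: F(D→E) = (127200 + 73200) − 31500 = 168900 km³/yr.
Box E: F(E→F) = (168900 + 109000) − 144000 = 133900 km³/yr.
Box F throughput = its input = 133900 km³/yr; τ = 76000 / 133900 = 0.5676 yr.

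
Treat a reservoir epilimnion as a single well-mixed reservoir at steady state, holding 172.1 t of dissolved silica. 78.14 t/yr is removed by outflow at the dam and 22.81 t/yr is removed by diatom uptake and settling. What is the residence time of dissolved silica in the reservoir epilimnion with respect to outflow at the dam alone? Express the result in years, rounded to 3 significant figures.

2.20 yr

Residence time with respect to a single sink: τ = M / F_sink.
τ = 172.1 / 78.14 = 2.202 yr.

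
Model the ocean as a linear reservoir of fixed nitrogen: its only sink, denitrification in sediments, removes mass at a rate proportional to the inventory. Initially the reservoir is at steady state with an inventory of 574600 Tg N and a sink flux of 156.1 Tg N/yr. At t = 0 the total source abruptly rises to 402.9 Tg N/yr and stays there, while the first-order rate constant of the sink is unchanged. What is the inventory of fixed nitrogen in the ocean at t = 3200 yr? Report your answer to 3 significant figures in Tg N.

1.10×10^6 Tg N

The sink rate constant is k = F₀/M₀ = 156.1/574600 = 0.0002717 yr⁻¹.
Solving dM/dt = F₁ − kM with M(0) = M₀ gives M(t) = F₁/k + (M₀ − F₁/k)·e^(−kt).
F₁/k = 402.9/0.0002717 = 1.4831×10^6 Tg N; kt = 0.0002717 × 3200 = 0.8693, e^(−kt) = 0.4192.
M(3200) = 1.4831×10^6 + (574600 − 1.4831×10^6) × 0.4192 = 1.4831×10^6 − 380900 = 1.1022×10^6 Tg N.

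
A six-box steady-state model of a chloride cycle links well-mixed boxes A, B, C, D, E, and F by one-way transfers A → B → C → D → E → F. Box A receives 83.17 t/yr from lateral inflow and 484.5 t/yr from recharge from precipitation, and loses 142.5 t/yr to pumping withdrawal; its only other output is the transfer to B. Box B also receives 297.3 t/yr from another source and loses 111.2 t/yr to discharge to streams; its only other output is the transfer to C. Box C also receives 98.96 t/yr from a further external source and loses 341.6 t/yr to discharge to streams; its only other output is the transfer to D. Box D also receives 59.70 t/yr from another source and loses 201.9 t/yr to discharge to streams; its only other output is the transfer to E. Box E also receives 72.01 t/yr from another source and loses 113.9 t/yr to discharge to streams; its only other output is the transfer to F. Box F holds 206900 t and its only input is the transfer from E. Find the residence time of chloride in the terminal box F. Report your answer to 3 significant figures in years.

1120 yr

Box A: F(A→B) = (83.17 + 484.5) − 142.5 = 425.17 t/yr.
Box B: F(B→C) = (425.17 + 297.3) − 111.2 = 611.27 t/yr.
Box C: F(C→D) = (611.27 + 98.96) − 341.6 = 368.63 t/yr.
Box D: F(D→E) = (368.63 + 59.70) − 201.9 = 226.43 t/yr.
Box E: F(E→F) = (226.43 + 72.01) − 113.9 = 184.54 t/yr.
Box F throughput = its input = 184.54 t/yr; τ = 206900 / 184.54 = 1121 yr.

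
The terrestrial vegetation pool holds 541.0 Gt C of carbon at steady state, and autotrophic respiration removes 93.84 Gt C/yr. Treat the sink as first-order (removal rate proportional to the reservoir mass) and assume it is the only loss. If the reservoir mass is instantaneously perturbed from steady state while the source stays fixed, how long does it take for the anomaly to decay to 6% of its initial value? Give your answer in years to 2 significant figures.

For a linear reservoir the anomaly decays as exp(−t/τ) with τ = M/F = 541.0/93.84 = 5.765 yr.
exp(−t/τ) = 0.06 ⇒ t = −τ ln(0.06) = 5.765 × 2.813 = 16.22 yr.

16 yr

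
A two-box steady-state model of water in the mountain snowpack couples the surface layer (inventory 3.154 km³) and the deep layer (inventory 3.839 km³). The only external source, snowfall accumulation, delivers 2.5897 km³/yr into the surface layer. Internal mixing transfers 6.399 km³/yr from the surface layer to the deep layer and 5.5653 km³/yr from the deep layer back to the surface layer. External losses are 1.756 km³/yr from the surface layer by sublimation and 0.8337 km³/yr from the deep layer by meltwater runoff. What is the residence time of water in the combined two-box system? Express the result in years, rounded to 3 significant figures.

2.70 yr

Residence time in the combined system uses the total inventory and the total *external* removal — internal exchanges between the two boxes cancel.
M_total = 3.154 + 3.839 = 6.9930 km³.
ΣF_external_out = 1.756 + 0.8337 = 2.5897 km³/yr.
τ = M_total / ΣF_ext = 6.9930 / 2.5897 = 2.700 yr.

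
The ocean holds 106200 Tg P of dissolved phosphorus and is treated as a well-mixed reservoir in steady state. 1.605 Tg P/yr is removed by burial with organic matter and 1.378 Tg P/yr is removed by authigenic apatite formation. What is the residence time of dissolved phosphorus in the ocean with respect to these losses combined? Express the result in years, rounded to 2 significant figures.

36000 yr

Total removal = 1.605 + 1.378 = 2.9830 Tg P/yr.
τ = M / ΣF_out = 106200 / 2.9830 = 35600 yr.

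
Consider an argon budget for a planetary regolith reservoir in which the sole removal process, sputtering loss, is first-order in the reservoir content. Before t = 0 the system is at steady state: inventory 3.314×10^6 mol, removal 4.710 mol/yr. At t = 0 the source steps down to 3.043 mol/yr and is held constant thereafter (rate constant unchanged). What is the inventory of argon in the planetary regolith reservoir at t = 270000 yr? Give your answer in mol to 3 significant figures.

Residence time τ = M₀/F₀ = 703600 yr. The eventual steady state is M_∞ = M₀·(F₁/F₀) = 3.314×10^6 × 3.043/4.710 = 2.1411×10^6 mol.
The anomaly ΔM(t) = M(t) − M_∞ decays as ΔM₀·e^(−t/τ) with ΔM₀ = 3.314×10^6 − 2.1411×10^6 = 1.173×10^6 mol.
At t = 270000 yr, e^(−t/τ) = e^(−0.3837) = 0.6813, so ΔM = 799100 mol and M = 2.1411×10^6 + 799100 = 2.9402×10^6 mol.

2.94×10^6 mol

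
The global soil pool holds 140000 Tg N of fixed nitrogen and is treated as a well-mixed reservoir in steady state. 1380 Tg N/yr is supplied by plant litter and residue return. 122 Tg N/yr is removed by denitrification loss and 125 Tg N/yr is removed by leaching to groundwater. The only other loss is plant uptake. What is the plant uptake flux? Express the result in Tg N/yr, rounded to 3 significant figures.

At steady state ΣF_in = ΣF_out.
ΣF_in = 1380.0 Tg N/yr.
Plant uptake flux = ΣF_in − (122 + 125) = 1380.0 − 247.0 = 1133 Tg N/yr.

1130 Tg N/yr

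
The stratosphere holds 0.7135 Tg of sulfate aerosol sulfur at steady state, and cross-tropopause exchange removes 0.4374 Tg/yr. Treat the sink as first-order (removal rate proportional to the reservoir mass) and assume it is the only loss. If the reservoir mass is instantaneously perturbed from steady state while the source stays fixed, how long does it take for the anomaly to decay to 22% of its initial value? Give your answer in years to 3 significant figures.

2.47 yr

For a linear reservoir the anomaly decays as exp(−t/τ) with τ = M/F = 0.7135/0.4374 = 1.631 yr.
exp(−t/τ) = 0.22 ⇒ t = −τ ln(0.22) = 1.631 × 1.514 = 2.470 yr.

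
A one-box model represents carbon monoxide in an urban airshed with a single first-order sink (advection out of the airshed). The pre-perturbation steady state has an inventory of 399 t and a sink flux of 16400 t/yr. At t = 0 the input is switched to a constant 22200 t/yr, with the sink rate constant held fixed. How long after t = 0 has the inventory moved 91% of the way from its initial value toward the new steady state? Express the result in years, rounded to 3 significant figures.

τ = M₀/F₀ = 399/16400 = 0.02433 yr.
The remaining gap fraction is e^(−t/τ); 91% covered ⇒ e^(−t/τ) = 0.0900.
t = −τ ln(0.0900) = 0.02433 × 2.408 = 0.05858 yr.

0.0586 yr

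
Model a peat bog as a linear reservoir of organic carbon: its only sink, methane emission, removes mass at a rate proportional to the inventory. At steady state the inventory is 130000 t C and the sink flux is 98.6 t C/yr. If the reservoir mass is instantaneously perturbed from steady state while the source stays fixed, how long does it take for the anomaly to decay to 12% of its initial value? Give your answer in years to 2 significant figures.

For a linear reservoir the anomaly decays as exp(−t/τ) with τ = M/F = 130000/98.6 = 1318 yr.
exp(−t/τ) = 0.12 ⇒ t = −τ ln(0.12) = 1318 × 2.120 = 2795 yr.

2800 yr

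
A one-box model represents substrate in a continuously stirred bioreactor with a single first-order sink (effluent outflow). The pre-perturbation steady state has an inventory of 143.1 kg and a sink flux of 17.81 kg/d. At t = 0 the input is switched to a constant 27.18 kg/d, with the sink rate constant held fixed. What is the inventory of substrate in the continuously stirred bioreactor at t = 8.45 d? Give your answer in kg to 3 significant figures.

τ = M₀/F₀ = 143.1/17.81 = 8.035 d; rate constant k = 1/τ.
New steady state M_∞ = F₁/k = F₁·τ = 27.18 × 8.035 = 218.39 kg.
M(t) = M_∞ + (M₀ − M_∞)·e^(−t/τ); t/τ = 8.45/8.035 = 1.052, so e^(−t/τ) = 0.3494.
M(t) = 218.39 − 75.29 × 0.3494 = 192.08 kg.

192 kg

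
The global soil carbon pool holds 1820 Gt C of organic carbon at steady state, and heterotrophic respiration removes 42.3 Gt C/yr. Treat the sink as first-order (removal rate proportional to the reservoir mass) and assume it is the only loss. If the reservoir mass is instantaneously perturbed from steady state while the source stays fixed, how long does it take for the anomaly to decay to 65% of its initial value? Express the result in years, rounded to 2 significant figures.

For a linear reservoir the anomaly decays as exp(−t/τ) with τ = M/F = 1820/42.3 = 43.03 yr.
exp(−t/τ) = 0.65 ⇒ t = −τ ln(0.65) = 43.03 × 0.4308 = 18.53 yr.

19 yr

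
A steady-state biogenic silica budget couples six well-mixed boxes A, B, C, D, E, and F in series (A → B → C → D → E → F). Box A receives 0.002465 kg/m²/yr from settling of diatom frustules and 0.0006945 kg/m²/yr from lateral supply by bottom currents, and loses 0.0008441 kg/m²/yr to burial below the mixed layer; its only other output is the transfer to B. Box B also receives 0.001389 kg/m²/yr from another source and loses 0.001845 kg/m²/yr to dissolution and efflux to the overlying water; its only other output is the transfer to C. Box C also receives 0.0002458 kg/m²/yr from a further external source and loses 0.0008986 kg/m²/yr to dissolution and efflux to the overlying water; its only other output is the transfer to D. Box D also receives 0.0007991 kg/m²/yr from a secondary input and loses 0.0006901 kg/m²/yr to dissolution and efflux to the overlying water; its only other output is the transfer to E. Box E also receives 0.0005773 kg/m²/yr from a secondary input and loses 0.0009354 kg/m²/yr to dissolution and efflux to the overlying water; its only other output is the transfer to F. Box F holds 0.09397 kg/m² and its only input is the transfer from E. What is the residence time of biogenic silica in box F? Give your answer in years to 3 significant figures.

Box A: F(A→B) = (0.002465 + 0.0006945) − 0.0008441 = 0.0023154 kg/m²/yr.
Box B: F(B→C) = (0.0023154 + 0.001389) − 0.001845 = 0.0018594 kg/m²/yr.
Box C: F(C→D) = (0.0018594 + 0.0002458) − 0.0008986 = 0.0012066 kg/m²/yr.
Box D: F(D→E) = (0.0012066 + 0.0007991) − 0.0006901 = 0.0013156 kg/m²/yr.
Box E: F(E→F) = (0.0013156 + 0.0005773) − 0.0009354 = 0.00095750 kg/m²/yr.
Box F throughput = its input = 0.00095750 kg/m²/yr; τ = 0.09397 / 0.00095750 = 98.14 yr.

98.1 yr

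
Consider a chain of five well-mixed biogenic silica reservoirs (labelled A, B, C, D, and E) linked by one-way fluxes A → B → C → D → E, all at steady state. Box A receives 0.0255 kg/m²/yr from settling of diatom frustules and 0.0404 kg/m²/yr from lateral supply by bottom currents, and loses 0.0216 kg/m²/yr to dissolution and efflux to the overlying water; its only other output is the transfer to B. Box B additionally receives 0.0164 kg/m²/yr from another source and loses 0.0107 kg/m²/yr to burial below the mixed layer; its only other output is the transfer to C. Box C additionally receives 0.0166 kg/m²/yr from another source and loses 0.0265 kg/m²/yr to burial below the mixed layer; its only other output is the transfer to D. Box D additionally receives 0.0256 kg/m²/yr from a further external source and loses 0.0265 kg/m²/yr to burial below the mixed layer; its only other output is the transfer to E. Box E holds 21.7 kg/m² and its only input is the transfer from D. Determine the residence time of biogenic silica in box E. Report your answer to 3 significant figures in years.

554 yr

Box A: F(A→B) = (0.0255 + 0.0404) − 0.0216 = 0.044300 kg/m²/yr.
Box B: F(B→C) = (0.044300 + 0.0164) − 0.0107 = 0.050000 kg/m²/yr.
Box C: F(C→D) = (0.050000 + 0.0166) − 0.0265 = 0.040100 kg/m²/yr.
Box D: F(D→E) = (0.040100 + 0.0256) − 0.0265 = 0.039200 kg/m²/yr.
Box E throughput = its input = 0.039200 kg/m²/yr; τ = 21.7 / 0.039200 = 553.6 yr.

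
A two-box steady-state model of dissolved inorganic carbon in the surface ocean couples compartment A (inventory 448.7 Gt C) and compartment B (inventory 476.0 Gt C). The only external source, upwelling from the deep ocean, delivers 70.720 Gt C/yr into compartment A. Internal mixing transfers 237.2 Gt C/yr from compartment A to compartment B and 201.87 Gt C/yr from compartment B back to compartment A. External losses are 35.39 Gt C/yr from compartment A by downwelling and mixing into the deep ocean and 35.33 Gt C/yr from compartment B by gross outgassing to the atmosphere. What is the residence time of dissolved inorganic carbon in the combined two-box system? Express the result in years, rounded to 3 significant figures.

Residence time in the combined system uses the total inventory and the total *external* removal — internal exchanges between the two boxes cancel.
M_total = 448.7 + 476.0 = 924.70 Gt C.
ΣF_external_out = 35.39 + 35.33 = 70.720 Gt C/yr.
τ = M_total / ΣF_ext = 924.70 / 70.720 = 13.08 yr.

13.1 yr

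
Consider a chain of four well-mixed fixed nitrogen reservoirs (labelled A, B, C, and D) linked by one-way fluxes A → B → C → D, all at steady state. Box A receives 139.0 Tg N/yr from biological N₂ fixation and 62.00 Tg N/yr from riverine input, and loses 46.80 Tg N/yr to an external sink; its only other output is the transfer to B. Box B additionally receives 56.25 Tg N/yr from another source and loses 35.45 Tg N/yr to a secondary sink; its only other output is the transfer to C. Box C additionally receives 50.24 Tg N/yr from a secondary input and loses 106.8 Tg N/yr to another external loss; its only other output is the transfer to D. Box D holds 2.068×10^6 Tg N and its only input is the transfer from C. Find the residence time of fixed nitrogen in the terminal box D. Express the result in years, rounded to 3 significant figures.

17500 yr

Box A: F(A→B) = (139.0 + 62.00) − 46.80 = 154.20 Tg N/yr.
Box B: F(B→C) = (154.20 + 56.25) − 35.45 = 175.00 Tg N/yr.
Box C: F(C→D) = (175.00 + 50.24) − 106.8 = 118.44 Tg N/yr.
Box D throughput = its input = 118.44 Tg N/yr; τ = 2.068×10^6 / 118.44 = 17460 yr.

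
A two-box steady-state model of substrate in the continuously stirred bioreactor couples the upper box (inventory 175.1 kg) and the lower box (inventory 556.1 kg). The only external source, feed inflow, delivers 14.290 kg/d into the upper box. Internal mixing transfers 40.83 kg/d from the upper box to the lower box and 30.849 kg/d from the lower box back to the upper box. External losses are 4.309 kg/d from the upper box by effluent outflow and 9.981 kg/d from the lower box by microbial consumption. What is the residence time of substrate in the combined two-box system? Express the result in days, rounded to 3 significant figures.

Residence time in the combined system uses the total inventory and the total *external* removal — internal exchanges between the two boxes cancel.
M_total = 175.1 + 556.1 = 731.20 kg.
ΣF_external_out = 4.309 + 9.981 = 14.290 kg/d.
τ = M_total / ΣF_ext = 731.20 / 14.290 = 51.17 d.

51.2 d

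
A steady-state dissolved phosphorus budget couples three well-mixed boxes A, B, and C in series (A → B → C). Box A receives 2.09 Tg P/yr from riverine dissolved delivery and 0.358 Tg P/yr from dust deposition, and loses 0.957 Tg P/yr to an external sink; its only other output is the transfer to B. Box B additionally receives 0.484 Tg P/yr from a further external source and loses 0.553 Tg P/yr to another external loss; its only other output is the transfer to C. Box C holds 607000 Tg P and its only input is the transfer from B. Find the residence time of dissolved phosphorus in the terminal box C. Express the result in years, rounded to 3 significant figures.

427000 yr

Box A: F(A→B) = (2.09 + 0.358) − 0.957 = 1.4910 Tg P/yr.
Box B: F(B→C) = (1.4910 + 0.484) − 0.553 = 1.4220 Tg P/yr.
Box C throughput = its input = 1.4220 Tg P/yr; τ = 607000 / 1.4220 = 426900 yr.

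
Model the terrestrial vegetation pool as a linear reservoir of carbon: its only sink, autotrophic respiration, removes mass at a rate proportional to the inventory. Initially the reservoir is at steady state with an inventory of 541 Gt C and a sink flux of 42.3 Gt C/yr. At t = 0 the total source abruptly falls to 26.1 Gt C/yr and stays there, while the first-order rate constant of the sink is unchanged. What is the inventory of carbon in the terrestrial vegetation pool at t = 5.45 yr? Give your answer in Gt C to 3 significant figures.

469 Gt C

The sink rate constant is k = F₀/M₀ = 42.3/541 = 0.07819 yr⁻¹.
Solving dM/dt = F₁ − kM with M(0) = M₀ gives M(t) = F₁/k + (M₀ − F₁/k)·e^(−kt).
F₁/k = 26.1/0.07819 = 333.81 Gt C; kt = 0.07819 × 5.45 = 0.4261, e^(−kt) = 0.6530.
M(5.45) = 333.81 + (541 − 333.81) × 0.6530 = 333.81 + 135.3 = 469.11 Gt C.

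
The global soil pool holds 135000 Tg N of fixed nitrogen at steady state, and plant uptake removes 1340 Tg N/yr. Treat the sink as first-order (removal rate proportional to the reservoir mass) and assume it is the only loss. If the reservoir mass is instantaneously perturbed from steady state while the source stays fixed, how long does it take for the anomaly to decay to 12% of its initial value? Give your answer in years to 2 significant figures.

210 yr

For a linear reservoir the anomaly decays as exp(−t/τ) with τ = M/F = 135000/1340 = 100.7 yr.
exp(−t/τ) = 0.12 ⇒ t = −τ ln(0.12) = 100.7 × 2.120 = 213.6 yr.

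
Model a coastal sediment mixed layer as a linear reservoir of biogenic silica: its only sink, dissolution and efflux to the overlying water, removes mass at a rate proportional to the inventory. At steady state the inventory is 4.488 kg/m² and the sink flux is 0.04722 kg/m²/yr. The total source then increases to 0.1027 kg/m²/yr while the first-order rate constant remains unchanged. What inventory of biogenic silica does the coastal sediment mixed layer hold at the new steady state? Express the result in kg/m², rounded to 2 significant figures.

Rate constant k = F/M = 0.04722 / 4.488 = 0.01052 yr⁻¹.
At the new steady state, source = k·M_new ⇒ M_new = 0.1027 / 0.01052 = 9.761 kg/m².
(Equivalently M_new = M × F_new/F_old = 4.488 × 0.1027/0.04722.)

9.8 kg/m²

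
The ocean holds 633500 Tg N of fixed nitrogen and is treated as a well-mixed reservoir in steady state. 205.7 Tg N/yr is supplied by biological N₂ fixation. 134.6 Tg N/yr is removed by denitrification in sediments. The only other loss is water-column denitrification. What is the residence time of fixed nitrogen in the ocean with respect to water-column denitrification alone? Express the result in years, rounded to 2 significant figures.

At steady state ΣF_in = ΣF_out.
ΣF_in = 205.70 Tg N/yr.
Water-column denitrification flux = ΣF_in − (134.6) = 205.70 − 134.6 = 71.10 Tg N/yr.
τ = M / F = 633500 / 71.10 = 8910 yr.

8900 yr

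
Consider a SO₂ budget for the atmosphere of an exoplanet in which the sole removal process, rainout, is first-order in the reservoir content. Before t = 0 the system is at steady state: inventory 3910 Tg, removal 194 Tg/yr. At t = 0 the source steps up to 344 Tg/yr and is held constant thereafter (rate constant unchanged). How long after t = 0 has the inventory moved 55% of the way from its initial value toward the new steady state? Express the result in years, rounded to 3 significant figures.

τ = M₀/F₀ = 3910/194 = 20.15 yr.
The remaining gap fraction is e^(−t/τ); 55% covered ⇒ e^(−t/τ) = 0.450.
t = −τ ln(0.450) = 20.15 × 0.7985 = 16.09 yr.

16.1 yr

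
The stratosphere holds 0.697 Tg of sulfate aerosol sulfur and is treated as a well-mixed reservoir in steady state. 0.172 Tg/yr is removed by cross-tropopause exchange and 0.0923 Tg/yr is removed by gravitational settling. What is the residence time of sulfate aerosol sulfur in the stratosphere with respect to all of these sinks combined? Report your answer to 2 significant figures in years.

2.6 yr

Total removal flux = 0.172 + 0.0923 = 0.26430 Tg/yr.
τ = M / ΣF_out = 0.697 / 0.26430 = 2.637 yr.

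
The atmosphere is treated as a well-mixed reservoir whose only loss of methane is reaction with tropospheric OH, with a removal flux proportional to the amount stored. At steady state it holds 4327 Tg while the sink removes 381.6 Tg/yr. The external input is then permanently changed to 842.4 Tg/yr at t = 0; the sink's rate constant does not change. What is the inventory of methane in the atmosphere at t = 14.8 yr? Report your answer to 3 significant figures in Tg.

τ = M₀/F₀ = 4327/381.6 = 11.34 yr; rate constant k = 1/τ.
New steady state M_∞ = F₁/k = F₁·τ = 842.4 × 11.34 = 9552.1 Tg.
M(t) = M_∞ + (M₀ − M_∞)·e^(−t/τ); t/τ = 14.8/11.34 = 1.305, so e^(−t/τ) = 0.2711.
M(t) = 9552.1 − 5225 × 0.2711 = 8135.5 Tg.

8140 Tg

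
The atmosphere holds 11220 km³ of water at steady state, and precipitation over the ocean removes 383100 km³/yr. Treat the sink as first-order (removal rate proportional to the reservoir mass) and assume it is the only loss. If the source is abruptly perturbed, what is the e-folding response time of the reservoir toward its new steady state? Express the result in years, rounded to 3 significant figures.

For a linear reservoir the response time equals the residence time τ = M/F.
τ = 11220 / 383100 = 0.02929 yr.

0.0293 yr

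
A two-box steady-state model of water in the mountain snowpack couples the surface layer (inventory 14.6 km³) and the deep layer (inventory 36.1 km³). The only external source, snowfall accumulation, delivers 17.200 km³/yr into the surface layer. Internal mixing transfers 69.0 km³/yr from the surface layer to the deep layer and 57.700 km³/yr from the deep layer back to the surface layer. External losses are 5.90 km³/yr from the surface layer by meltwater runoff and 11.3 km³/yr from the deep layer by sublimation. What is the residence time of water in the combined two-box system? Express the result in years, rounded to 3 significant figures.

Residence time in the combined system uses the total inventory and the total *external* removal — internal exchanges between the two boxes cancel.
M_total = 14.6 + 36.1 = 50.700 km³.
ΣF_external_out = 5.90 + 11.3 = 17.200 km³/yr.
τ = M_total / ΣF_ext = 50.700 / 17.200 = 2.948 yr.

2.95 yr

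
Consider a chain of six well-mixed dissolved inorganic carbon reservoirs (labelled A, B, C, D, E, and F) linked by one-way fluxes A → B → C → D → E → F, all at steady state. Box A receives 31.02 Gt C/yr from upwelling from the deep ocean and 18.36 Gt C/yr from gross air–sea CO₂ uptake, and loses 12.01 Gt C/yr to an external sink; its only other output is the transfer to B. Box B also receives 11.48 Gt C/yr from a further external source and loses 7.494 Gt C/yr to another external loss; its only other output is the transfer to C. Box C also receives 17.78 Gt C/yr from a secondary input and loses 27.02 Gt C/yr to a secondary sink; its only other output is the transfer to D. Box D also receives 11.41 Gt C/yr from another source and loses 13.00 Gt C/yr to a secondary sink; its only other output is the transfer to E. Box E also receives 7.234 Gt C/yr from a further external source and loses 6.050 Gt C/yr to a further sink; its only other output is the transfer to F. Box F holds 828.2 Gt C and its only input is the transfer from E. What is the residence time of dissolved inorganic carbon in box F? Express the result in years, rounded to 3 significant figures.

Box A: F(A→B) = (31.02 + 18.36) − 12.01 = 37.370 Gt C/yr.
Box B: F(B→C) = (37.370 + 11.48) − 7.494 = 41.356 Gt C/yr.
Box C: F(C→D) = (41.356 + 17.78) − 27.02 = 32.116 Gt C/yr.
Box D: F(D→E) = (32.116 + 11.41) − 13.00 = 30.526 Gt C/yr.
Box E: F(E→F) = (30.526 + 7.234) − 6.050 = 31.710 Gt C/yr.
Box F throughput = its input = 31.710 Gt C/yr; τ = 828.2 / 31.710 = 26.12 yr.

26.1 yr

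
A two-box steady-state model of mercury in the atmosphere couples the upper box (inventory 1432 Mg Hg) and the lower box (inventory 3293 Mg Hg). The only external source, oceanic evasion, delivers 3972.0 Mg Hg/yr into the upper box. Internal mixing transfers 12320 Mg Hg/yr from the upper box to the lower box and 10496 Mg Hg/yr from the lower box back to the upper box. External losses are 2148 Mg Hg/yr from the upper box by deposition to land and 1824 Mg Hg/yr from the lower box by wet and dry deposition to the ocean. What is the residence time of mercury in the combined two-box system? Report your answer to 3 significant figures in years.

1.19 yr

Residence time in the combined system uses the total inventory and the total *external* removal — internal exchanges between the two boxes cancel.
M_total = 1432 + 3293 = 4725.0 Mg Hg.
ΣF_external_out = 2148 + 1824 = 3972.0 Mg Hg/yr.
τ = M_total / ΣF_ext = 4725.0 / 3972.0 = 1.190 yr.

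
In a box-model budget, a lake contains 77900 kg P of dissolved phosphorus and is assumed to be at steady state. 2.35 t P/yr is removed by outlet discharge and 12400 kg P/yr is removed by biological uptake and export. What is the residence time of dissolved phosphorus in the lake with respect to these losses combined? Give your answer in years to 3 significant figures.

5.28 yr

Convert the outlet discharge flux: 2.35 t P/yr = 2350 kg P/yr.
Total removal = 2350 + 12400 = 14750 kg P/yr.
τ = M / ΣF_out = 77900 / 14750 = 5.281 yr.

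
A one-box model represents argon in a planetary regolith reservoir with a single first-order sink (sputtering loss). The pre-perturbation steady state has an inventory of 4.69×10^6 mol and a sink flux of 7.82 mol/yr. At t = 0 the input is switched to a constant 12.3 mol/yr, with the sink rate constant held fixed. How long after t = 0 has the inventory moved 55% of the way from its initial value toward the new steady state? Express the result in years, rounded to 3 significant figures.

τ = M₀/F₀ = 4.69×10^6/7.82 = 599700 yr.
The remaining gap fraction is e^(−t/τ); 55% covered ⇒ e^(−t/τ) = 0.450.
t = −τ ln(0.450) = 599700 × 0.7985 = 478900 yr.

479000 yr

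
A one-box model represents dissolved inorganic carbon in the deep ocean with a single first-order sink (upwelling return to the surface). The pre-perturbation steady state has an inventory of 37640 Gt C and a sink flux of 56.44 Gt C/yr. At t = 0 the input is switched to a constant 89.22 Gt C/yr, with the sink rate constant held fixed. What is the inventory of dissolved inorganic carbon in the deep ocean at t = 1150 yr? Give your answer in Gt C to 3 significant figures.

τ = M₀/F₀ = 37640/56.44 = 666.9 yr; rate constant k = 1/τ.
New steady state M_∞ = F₁/k = F₁·τ = 89.22 × 666.9 = 59501 Gt C.
M(t) = M_∞ + (M₀ − M_∞)·e^(−t/τ); t/τ = 1150/666.9 = 1.724, so e^(−t/τ) = 0.1783.
M(t) = 59501 − 21860 × 0.1783 = 55604 Gt C.

55600 Gt C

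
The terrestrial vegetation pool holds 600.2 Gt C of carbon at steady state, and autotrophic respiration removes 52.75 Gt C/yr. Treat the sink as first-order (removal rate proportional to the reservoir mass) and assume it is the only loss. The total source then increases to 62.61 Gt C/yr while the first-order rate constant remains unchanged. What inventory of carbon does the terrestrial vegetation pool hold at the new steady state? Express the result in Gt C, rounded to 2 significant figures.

Rate constant k = F/M = 52.75 / 600.2 = 0.08789 yr⁻¹.
At the new steady state, source = k·M_new ⇒ M_new = 62.61 / 0.08789 = 712.4 Gt C.
(Equivalently M_new = M × F_new/F_old = 600.2 × 62.61/52.75.)

710 Gt C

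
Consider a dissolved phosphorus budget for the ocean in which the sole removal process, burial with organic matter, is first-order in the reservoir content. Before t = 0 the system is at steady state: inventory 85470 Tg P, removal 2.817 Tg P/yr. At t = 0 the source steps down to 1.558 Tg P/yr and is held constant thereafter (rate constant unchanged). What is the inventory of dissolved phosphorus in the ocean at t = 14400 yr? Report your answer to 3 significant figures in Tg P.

The sink rate constant is k = F₀/M₀ = 2.817/85470 = 3.296×10^-5 yr⁻¹.
Solving dM/dt = F₁ − kM with M(0) = M₀ gives M(t) = F₁/k + (M₀ − F₁/k)·e^(−kt).
F₁/k = 1.558/3.296×10^-5 = 47271 Tg P; kt = 3.296×10^-5 × 14400 = 0.4746, e^(−kt) = 0.6221.
M(14400) = 47271 + (85470 − 47271) × 0.6221 = 47271 + 23760 = 71036 Tg P.

71000 Tg P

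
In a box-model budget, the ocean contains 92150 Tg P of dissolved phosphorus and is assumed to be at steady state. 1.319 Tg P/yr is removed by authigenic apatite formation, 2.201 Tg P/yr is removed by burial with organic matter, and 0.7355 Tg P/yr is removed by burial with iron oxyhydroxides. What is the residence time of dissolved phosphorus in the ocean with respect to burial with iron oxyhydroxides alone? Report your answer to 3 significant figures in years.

Residence time with respect to a single sink: τ = M / F_sink.
τ = 92150 / 0.7355 = 125300 yr.

125000 yr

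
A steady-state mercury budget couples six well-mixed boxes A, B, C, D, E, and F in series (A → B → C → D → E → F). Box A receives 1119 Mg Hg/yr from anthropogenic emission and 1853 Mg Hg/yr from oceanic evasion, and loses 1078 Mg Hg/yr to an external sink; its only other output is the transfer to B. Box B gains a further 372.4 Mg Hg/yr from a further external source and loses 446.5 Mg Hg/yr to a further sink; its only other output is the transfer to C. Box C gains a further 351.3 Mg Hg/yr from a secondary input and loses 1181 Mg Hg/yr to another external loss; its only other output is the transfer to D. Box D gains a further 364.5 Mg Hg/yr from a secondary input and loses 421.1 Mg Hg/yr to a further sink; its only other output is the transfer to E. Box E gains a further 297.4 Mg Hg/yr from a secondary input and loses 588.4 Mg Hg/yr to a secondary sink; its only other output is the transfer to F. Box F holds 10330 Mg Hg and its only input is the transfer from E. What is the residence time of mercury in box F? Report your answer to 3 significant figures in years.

Box A: F(A→B) = (1119 + 1853) − 1078 = 1894.0 Mg Hg/yr.
Box B: F(B→C) = (1894.0 + 372.4) − 446.5 = 1819.9 Mg Hg/yr.
Box C: F(C→D) = (1819.9 + 351.3) − 1181 = 990.20 Mg Hg/yr.
Box D: F(D→E) = (990.20 + 364.5) − 421.1 = 933.60 Mg Hg/yr.
Box E: F(E→F) = (933.60 + 297.4) − 588.4 = 642.60 Mg Hg/yr.
Box F throughput = its input = 642.60 Mg Hg/yr; τ = 10330 / 642.60 = 16.08 yr.

16.1 yr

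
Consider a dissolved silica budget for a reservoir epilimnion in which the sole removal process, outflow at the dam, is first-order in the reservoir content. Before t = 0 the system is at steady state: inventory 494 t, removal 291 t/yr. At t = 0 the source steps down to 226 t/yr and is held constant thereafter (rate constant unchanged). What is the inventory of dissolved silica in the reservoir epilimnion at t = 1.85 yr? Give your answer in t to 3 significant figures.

421 t

τ = M₀/F₀ = 494/291 = 1.698 yr; rate constant k = 1/τ.
New steady state M_∞ = F₁/k = F₁·τ = 226 × 1.698 = 383.66 t.
M(t) = M_∞ + (M₀ − M_∞)·e^(−t/τ); t/τ = 1.85/1.698 = 1.090, so e^(−t/τ) = 0.3363.
M(t) = 383.66 + 110.3 × 0.3363 = 420.76 t.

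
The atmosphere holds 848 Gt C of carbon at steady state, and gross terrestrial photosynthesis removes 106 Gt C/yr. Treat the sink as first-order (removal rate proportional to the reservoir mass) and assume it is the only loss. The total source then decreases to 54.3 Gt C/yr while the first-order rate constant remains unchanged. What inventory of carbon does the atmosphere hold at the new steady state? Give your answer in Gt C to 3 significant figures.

Rate constant k = F/M = 106 / 848 = 0.1250 yr⁻¹.
At the new steady state, source = k·M_new ⇒ M_new = 54.3 / 0.1250 = 434.4 Gt C.
(Equivalently M_new = M × F_new/F_old = 848 × 54.3/106.)

434 Gt C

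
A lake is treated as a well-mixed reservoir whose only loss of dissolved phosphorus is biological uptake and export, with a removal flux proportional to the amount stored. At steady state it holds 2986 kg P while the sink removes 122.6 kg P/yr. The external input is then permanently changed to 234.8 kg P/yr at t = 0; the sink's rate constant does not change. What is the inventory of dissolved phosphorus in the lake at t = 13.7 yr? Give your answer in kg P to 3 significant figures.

Residence time τ = M₀/F₀ = 24.36 yr. The eventual steady state is M_∞ = M₀·(F₁/F₀) = 2986 × 234.8/122.6 = 5718.7 kg P.
The anomaly ΔM(t) = M(t) − M_∞ decays as ΔM₀·e^(−t/τ) with ΔM₀ = 2986 − 5718.7 = −2733 kg P.
At t = 13.7 yr, e^(−t/τ) = e^(−0.5625) = 0.5698, so ΔM = −1557 kg P and M = 5718.7 − 1557 = 4161.7 kg P.

4160 kg P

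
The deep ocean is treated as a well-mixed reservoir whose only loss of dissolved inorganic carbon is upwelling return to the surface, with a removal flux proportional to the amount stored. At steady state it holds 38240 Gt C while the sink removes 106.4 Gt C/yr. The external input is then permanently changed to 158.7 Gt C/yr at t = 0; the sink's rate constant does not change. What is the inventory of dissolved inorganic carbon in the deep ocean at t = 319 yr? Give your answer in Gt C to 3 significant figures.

49300 Gt C

The sink rate constant is k = F₀/M₀ = 106.4/38240 = 0.002782 yr⁻¹.
Solving dM/dt = F₁ − kM with M(0) = M₀ gives M(t) = F₁/k + (M₀ − F₁/k)·e^(−kt).
F₁/k = 158.7/0.002782 = 57037 Gt C; kt = 0.002782 × 319 = 0.8876, e^(−kt) = 0.4116.
M(319) = 57037 + (38240 − 57037) × 0.4116 = 57037 − 7738 = 49299 Gt C.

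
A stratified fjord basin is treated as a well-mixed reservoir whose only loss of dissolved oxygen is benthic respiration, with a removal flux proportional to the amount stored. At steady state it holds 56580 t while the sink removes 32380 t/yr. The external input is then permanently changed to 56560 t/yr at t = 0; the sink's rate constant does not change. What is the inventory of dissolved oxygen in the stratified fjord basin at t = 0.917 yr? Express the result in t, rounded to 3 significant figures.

73800 t

τ = M₀/F₀ = 56580/32380 = 1.747 yr; rate constant k = 1/τ.
New steady state M_∞ = F₁/k = F₁·τ = 56560 × 1.747 = 98832 t.
M(t) = M_∞ + (M₀ − M_∞)·e^(−t/τ); t/τ = 0.917/1.747 = 0.5248, so e^(−t/τ) = 0.5917.
M(t) = 98832 − 42250 × 0.5917 = 73832 t.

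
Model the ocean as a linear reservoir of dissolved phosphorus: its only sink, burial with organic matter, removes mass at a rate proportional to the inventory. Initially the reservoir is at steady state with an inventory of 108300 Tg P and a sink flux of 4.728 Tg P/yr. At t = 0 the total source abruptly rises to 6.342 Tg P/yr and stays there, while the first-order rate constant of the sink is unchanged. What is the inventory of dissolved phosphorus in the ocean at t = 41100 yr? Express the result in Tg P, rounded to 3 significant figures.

139000 Tg P

τ = M₀/F₀ = 108300/4.728 = 22910 yr; rate constant k = 1/τ.
New steady state M_∞ = F₁/k = F₁·τ = 6.342 × 22910 = 145270 Tg P.
M(t) = M_∞ + (M₀ − M_∞)·e^(−t/τ); t/τ = 41100/22910 = 1.794, so e^(−t/τ) = 0.1662.
M(t) = 145270 − 36970 × 0.1662 = 139120 Tg P.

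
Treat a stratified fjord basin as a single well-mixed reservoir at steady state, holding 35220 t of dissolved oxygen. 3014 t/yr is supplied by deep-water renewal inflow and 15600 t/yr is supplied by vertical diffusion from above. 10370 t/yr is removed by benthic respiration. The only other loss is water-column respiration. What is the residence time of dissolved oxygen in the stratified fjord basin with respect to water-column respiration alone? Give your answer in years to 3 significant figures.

4.27 yr

At steady state ΣF_in = ΣF_out.
ΣF_in = 3014 + 15600 = 18614 t/yr.
Water-column respiration flux = ΣF_in − (10370) = 18614 − 10370 = 8244 t/yr.
τ = M / F = 35220 / 8244 = 4.272 yr.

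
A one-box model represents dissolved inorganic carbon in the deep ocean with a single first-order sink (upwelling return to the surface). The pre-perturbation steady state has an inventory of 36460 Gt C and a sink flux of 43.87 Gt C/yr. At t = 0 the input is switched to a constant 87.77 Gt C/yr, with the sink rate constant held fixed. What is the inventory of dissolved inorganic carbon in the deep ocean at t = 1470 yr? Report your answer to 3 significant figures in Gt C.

τ = M₀/F₀ = 36460/43.87 = 831.1 yr; rate constant k = 1/τ.
New steady state M_∞ = F₁/k = F₁·τ = 87.77 × 831.1 = 72945 Gt C.
M(t) = M_∞ + (M₀ − M_∞)·e^(−t/τ); t/τ = 1470/831.1 = 1.769, so e^(−t/τ) = 0.1705.
M(t) = 72945 − 36480 × 0.1705 = 66723 Gt C.

66700 Gt C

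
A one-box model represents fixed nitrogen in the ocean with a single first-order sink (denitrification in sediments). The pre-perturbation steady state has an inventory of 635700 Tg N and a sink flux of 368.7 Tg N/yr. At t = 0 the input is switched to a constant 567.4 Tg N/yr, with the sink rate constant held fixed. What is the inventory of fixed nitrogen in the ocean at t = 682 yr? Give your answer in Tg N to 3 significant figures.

The sink rate constant is k = F₀/M₀ = 368.7/635700 = 0.0005800 yr⁻¹.
Solving dM/dt = F₁ − kM with M(0) = M₀ gives M(t) = F₁/k + (M₀ − F₁/k)·e^(−kt).
F₁/k = 567.4/0.0005800 = 978290 Tg N; kt = 0.0005800 × 682 = 0.3956, e^(−kt) = 0.6733.
M(682) = 978290 + (635700 − 978290) × 0.6733 = 978290 − 230700 = 747620 Tg N.

748000 Tg N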